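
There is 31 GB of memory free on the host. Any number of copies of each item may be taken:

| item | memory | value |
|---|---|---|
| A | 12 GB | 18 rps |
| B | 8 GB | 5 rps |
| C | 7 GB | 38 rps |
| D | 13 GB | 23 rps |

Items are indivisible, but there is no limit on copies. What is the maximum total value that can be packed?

Best value-per-unit is C at 38/7, and filling with it alone uses memory 4×7=28. No mix of the others beats 4×38 = 152.

152 rps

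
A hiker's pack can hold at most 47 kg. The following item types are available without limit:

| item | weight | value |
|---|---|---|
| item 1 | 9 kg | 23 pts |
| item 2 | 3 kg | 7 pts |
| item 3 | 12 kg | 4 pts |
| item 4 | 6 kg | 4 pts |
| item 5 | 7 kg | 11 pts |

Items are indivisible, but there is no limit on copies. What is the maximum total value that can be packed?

115 pts

Best value-per-unit is item 1 at 23/9, and filling with it alone uses weight 5×9=45. No mix of the others beats 5×23 = 115.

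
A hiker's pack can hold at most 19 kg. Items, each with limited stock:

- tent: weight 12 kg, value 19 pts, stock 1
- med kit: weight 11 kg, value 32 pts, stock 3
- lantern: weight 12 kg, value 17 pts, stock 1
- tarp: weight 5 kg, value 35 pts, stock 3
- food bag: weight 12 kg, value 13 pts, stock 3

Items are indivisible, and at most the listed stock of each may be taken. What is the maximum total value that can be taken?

Top feasible selections:
- 3×tarp: weight 15, value 105
- 2×tarp: weight 10, value 70
Best: 105 pts.

105 pts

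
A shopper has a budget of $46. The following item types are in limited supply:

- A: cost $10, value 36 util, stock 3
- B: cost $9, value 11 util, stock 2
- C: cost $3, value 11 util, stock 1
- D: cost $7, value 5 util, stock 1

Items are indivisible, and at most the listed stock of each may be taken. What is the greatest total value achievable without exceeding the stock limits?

Top feasible selections:
- 3×A + 1×B + 1×C: cost 42, value 130
- 3×A + 1×C + 1×D: cost 40, value 124
- 3×A + 1×B + 1×D: cost 46, value 124
- 3×A + 1×C: cost 33, value 119
Best: 130 util.

130 util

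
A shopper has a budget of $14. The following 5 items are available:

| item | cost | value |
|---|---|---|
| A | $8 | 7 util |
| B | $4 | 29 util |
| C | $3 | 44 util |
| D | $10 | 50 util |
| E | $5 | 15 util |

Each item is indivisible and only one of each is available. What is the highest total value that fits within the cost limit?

94 util

Check high-value combinations within $14:
- C+D: cost 3+10=13, value 44+50=94
- B+C+E: cost 4+3+5=12, value 29+44+15=88
- B+D: cost 4+10=14, value 29+50=79
- B+C: cost 4+3=7, value 29+44=73
Best: 94 util.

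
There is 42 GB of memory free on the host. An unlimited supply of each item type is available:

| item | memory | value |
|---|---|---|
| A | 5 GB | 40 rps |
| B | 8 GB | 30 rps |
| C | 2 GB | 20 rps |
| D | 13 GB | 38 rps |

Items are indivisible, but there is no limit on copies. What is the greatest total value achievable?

420 rps

Best value-per-unit is C at 20/2, and filling with it alone uses memory 21×2=42. No mix of the others beats 21×20 = 420.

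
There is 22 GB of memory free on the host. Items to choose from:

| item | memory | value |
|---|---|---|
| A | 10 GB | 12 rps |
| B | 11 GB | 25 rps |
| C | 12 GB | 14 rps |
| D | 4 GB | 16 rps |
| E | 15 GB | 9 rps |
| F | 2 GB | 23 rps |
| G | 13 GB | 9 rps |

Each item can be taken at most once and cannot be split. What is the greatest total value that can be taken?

64 rps

Check high-value combinations within 22 GB:
- B+D+F: memory 11+4+2=17, value 25+16+23=64
- C+D+F: memory 12+4+2=18, value 14+16+23=53
- A+D+F: memory 10+4+2=16, value 12+16+23=51
- B+F: memory 11+2=13, value 25+23=48
- D+F+G: memory 4+2+13=19, value 16+23+9=48
Best: 64 rps.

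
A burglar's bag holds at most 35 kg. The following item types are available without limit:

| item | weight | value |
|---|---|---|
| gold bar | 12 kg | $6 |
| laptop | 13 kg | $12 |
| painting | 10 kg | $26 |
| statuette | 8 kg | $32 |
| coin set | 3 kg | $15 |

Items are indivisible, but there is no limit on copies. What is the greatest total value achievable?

$167

Best value-per-unit is coin set at 15/3; filling with it alone gives 11×15 = 165.
Optimal mix: 1×statuette + 9×coin set → weight 35, value 167.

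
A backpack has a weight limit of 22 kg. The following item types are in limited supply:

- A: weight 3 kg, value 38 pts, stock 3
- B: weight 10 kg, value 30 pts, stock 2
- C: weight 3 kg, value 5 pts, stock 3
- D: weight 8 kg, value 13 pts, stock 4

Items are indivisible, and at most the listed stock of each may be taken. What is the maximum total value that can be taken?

Best selections within weight 22 and stock limits:
- 3×A + 1×B + 1×C: weight 22, value 149
- 3×A + 1×B: weight 19, value 144
Best: 149 pts.

149 pts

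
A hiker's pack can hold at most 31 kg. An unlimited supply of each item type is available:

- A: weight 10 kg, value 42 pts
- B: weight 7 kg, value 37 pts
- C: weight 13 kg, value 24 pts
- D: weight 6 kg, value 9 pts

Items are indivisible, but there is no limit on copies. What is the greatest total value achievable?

153 pts

Best value-per-unit is B at 37/7; filling with it alone gives 4×37 = 148.
Optimal mix: 1×A + 3×B → weight 31, value 153.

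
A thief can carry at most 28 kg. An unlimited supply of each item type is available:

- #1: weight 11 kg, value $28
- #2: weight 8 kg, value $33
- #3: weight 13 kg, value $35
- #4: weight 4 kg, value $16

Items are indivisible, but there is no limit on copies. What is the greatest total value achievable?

Best value-per-unit is #2 at 33/8; filling with it alone gives 3×33 = 99.
Optimal mix: 3×#2 + 1×#4 → weight 28, value 115.

$115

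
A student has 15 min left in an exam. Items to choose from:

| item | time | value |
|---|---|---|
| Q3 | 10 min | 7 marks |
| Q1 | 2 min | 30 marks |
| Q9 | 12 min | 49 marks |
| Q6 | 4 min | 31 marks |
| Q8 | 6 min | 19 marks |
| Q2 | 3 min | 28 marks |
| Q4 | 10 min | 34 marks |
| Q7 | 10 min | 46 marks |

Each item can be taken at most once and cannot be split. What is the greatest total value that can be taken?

Check high-value combinations within 15 min:
- Q1+Q6+Q8+Q2: time 2+4+6+3=15, value 30+31+19+28=108
- Q1+Q2+Q7: time 2+3+10=15, value 30+28+46=104
- Q1+Q2+Q4: time 2+3+10=15, value 30+28+34=92
- Q1+Q6+Q2: time 2+4+3=9, value 30+31+28=89
Best: 108 marks.

108 marks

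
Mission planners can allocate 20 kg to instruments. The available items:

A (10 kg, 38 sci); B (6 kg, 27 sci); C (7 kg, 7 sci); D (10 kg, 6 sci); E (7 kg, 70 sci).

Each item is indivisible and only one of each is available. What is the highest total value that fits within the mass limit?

108 sci

This is a 0/1 knapsack; check combinations near the capacity.
- A+E: mass 10+7=17, value 38+70=108
- B+C+E: mass 6+7+7=20, value 27+7+70=104
- B+E: mass 6+7=13, value 27+70=97
Best: 108 sci.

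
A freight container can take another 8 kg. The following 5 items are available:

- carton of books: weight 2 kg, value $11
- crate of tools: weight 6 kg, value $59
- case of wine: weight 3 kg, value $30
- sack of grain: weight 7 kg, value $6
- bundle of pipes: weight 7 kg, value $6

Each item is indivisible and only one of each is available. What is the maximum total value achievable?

This is a 0/1 knapsack; check combinations near the capacity.
- carton of books+crate of tools: weight 2+6=8, value 11+59=70
- crate of tools: weight 6, value 59
- carton of books+case of wine: weight 2+3=5, value 11+30=41
- case of wine: weight 3, value 30
Best: $70.

$70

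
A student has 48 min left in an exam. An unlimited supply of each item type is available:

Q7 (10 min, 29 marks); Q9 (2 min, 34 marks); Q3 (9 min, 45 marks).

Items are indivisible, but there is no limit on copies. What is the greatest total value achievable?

816 marks

Best value-per-unit is Q9 at 34/2, and filling with it alone uses time 24×2=48. No mix of the others beats 24×34 = 816.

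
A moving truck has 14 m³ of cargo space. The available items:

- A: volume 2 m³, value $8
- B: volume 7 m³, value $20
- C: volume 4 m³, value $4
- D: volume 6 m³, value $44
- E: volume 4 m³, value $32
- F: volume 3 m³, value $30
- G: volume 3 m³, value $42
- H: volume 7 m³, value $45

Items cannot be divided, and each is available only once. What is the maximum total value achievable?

Check high-value combinations within 14 m³:
- A+D+F+G: volume 2+6+3+3=14, value 8+44+30+42=124
- E+G+H: volume 4+3+7=14, value 32+42+45=119
- D+E+G: volume 6+4+3=13, value 44+32+42=118
- F+G+H: volume 3+3+7=13, value 30+42+45=117
- D+F+G: volume 6+3+3=12, value 44+30+42=116
Best: $124.

$124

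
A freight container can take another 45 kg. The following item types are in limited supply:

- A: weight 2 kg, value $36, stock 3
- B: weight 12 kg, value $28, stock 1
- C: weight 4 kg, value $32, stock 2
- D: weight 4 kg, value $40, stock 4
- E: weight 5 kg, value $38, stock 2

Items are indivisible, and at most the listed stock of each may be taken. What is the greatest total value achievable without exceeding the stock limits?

$408

Top feasible selections:
- 3×A + 2×C + 4×D + 2×E: weight 40, value 408
- 3×A + 1×C + 4×D + 2×E: weight 36, value 376
Best: $408.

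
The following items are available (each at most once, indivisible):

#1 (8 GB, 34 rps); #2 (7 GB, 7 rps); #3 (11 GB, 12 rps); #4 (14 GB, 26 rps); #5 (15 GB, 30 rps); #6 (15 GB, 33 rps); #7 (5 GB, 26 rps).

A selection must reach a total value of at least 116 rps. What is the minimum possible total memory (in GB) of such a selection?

42

Subsets with value ≥ 116, sorted by total memory:
- #1+#4+#6+#7: memory 42, value 119
- #1+#4+#5+#7: memory 42, value 116
- #1+#5+#6+#7: memory 43, value 123
- #1+#2+#4+#6+#7: memory 49, value 126
Minimum memory: 42 GB.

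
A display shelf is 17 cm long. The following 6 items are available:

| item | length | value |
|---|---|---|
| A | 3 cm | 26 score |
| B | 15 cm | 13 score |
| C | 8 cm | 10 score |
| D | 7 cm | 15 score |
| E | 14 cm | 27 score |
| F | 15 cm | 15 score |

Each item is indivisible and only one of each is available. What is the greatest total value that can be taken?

Check high-value combinations within 17 cm:
- A+E: length 3+14=17, value 26+27=53
- A+D: length 3+7=10, value 26+15=41
- A+C: length 3+8=11, value 26+10=36
Best: 53 score.

53 score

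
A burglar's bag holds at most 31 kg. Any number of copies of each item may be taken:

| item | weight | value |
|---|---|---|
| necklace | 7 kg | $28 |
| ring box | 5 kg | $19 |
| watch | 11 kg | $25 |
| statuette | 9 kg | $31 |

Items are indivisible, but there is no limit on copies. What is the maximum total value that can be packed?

Best value-per-unit is necklace at 28/7; filling with it alone gives 4×28 = 112.
Optimal mix: 3×necklace + 2×ring box → weight 31, value 122.

$122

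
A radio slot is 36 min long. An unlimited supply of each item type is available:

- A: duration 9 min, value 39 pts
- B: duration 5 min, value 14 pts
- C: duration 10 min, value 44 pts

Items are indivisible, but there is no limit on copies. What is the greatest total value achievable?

156 pts

Best value-per-unit is C at 44/10; filling with it alone gives 3×44 = 132.
Optimal mix: 4×A → duration 36, value 156.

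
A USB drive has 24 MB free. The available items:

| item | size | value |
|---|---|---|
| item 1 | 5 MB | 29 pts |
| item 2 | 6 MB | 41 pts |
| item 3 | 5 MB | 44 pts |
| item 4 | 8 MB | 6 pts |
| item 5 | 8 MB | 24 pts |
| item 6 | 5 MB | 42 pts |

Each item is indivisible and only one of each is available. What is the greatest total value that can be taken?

This is a 0/1 knapsack; check combinations near the capacity.
- item 1+item 2+item 3+item 6: size 5+6+5+5=21, value 29+41+44+42=156
- item 2+item 3+item 5+item 6: size 6+5+8+5=24, value 41+44+24+42=151
- item 1+item 3+item 5+item 6: size 5+5+8+5=23, value 29+44+24+42=139
Best: 156 pts.

156 pts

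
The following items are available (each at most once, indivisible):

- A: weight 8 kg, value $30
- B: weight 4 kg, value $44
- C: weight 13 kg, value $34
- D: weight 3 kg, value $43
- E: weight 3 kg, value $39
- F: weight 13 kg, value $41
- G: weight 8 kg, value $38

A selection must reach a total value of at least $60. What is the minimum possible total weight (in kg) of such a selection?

Subsets with value ≥ 60, sorted by total weight:
- D+E: weight 6, value 82
- B+D: weight 7, value 87
Minimum weight: 6 kg.

6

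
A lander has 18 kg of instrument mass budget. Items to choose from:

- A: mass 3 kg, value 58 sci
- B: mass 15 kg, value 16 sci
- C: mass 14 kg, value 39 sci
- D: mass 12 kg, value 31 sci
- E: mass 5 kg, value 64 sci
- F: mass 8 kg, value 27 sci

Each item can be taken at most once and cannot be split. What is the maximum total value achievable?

Check high-value combinations within 18 kg:
- A+E+F: mass 3+5+8=16, value 58+64+27=149
- A+E: mass 3+5=8, value 58+64=122
- A+C: mass 3+14=17, value 58+39=97
- D+E: mass 12+5=17, value 31+64=95
Best: 149 sci.

149 sci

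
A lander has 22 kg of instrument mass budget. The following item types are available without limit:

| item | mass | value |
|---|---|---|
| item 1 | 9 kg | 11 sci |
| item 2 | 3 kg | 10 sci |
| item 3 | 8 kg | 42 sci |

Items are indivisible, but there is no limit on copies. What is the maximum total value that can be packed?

104 sci

Best value-per-unit is item 3 at 42/8; filling with it alone gives 2×42 = 84.
Optimal mix: 2×item 2 + 2×item 3 → mass 22, value 104.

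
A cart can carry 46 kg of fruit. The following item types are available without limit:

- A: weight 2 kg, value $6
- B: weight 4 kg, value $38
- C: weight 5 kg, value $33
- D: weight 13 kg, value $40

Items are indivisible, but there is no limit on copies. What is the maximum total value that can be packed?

$424

Best value-per-unit is B at 38/4; filling with it alone gives 11×38 = 418.
Optimal mix: 1×A + 11×B → weight 46, value 424.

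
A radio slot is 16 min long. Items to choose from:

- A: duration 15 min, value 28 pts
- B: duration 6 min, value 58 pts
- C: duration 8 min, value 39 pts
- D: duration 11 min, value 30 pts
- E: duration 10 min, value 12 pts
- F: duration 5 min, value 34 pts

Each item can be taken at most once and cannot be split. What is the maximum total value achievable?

Check high-value combinations within 16 min:
- B+C: duration 6+8=14, value 58+39=97
- B+F: duration 6+5=11, value 58+34=92
- C+F: duration 8+5=13, value 39+34=73
- B+E: duration 6+10=16, value 58+12=70
Best: 97 pts.

97 pts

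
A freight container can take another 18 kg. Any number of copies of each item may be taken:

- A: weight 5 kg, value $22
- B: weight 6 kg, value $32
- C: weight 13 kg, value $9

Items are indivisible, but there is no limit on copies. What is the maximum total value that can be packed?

$96

Best value-per-unit is B at 32/6, and filling with it alone uses weight 3×6=18. No mix of the others beats 3×32 = 96.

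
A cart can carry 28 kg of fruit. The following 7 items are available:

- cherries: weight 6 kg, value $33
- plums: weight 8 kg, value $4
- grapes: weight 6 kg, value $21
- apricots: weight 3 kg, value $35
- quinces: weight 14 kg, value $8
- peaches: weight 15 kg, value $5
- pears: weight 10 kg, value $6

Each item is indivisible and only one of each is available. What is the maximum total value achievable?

$95

Check high-value combinations within 28 kg:
- cherries+grapes+apricots+pears: weight 6+6+3+10=25, value 33+21+35+6=95
- cherries+plums+grapes+apricots: weight 6+8+6+3=23, value 33+4+21+35=93
- cherries+grapes+apricots: weight 6+6+3=15, value 33+21+35=89
Best: $95.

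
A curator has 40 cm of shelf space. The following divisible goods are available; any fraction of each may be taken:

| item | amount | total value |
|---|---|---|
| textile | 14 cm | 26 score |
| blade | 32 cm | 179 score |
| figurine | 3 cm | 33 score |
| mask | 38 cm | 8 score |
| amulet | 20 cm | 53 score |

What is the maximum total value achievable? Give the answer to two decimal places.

Take in order of value per unit:
- figurine (33/3 per unit): all 3 → value 33, running total 33.00
- blade (179/32 per unit): all 32 → value 179, running total 212.00
- amulet (53/20 per unit): 5 of 20 → value 5×53/20 = 13.2500, running total 225.25
Total 225.25.

225.25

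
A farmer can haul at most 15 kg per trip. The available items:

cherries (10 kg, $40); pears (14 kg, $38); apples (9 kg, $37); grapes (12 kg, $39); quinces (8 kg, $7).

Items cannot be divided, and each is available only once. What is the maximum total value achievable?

Check high-value combinations within 15 kg:
- cherries: weight 10, value 40
- grapes: weight 12, value 39
- pears: weight 14, value 38
- apples: weight 9, value 37
Best: $40.

$40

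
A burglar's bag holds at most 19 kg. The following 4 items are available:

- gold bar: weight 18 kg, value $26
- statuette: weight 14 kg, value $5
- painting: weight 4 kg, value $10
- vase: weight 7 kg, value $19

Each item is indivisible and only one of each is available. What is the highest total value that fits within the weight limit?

$29

Check high-value combinations within 19 kg:
- painting+vase: weight 4+7=11, value 10+19=29
- gold bar: weight 18, value 26
- vase: weight 7, value 19
Best: $29.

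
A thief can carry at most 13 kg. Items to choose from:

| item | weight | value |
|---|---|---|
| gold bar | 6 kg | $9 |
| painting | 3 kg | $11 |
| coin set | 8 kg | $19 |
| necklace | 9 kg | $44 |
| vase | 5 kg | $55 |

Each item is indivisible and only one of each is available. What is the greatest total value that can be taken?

Check high-value combinations within 13 kg:
- coin set+vase: weight 8+5=13, value 19+55=74
- painting+vase: weight 3+5=8, value 11+55=66
- gold bar+vase: weight 6+5=11, value 9+55=64
Best: $74.

$74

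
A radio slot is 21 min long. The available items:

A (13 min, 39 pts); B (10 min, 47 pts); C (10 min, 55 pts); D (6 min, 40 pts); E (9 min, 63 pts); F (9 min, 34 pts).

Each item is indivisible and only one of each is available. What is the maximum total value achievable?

This is a 0/1 knapsack; check combinations near the capacity.
- C+E: duration 10+9=19, value 55+63=118
- B+E: duration 10+9=19, value 47+63=110
- D+E: duration 6+9=15, value 40+63=103
Best: 118 pts.

118 pts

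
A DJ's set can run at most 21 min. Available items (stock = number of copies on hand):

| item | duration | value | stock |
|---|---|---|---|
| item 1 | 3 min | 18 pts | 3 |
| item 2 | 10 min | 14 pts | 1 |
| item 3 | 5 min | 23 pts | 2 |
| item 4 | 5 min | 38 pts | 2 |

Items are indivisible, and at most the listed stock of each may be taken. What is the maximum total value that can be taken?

Best selections within duration 21 and stock limits:
- 2×item 1 + 1×item 3 + 2×item 4: duration 21, value 135
- 3×item 1 + 2×item 4: duration 19, value 130
Best: 135 pts.

135 pts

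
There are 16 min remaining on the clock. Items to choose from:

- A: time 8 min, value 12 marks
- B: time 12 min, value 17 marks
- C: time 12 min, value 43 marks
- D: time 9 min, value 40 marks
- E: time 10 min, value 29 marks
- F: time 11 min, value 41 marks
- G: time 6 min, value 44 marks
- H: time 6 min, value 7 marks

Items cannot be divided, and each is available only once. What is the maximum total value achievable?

84 marks

This is a 0/1 knapsack; check combinations near the capacity.
- D+G: time 9+6=15, value 40+44=84
- E+G: time 10+6=16, value 29+44=73
- A+G: time 8+6=14, value 12+44=56
- G+H: time 6+6=12, value 44+7=51
Best: 84 marks.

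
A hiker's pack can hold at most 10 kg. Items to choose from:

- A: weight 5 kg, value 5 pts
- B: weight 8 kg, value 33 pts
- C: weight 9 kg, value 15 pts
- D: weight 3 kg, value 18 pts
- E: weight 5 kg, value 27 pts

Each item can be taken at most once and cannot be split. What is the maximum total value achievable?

This is a 0/1 knapsack; check combinations near the capacity.
- D+E: weight 3+5=8, value 18+27=45
- B: weight 8, value 33
- A+E: weight 5+5=10, value 5+27=32
- E: weight 5, value 27
- A+D: weight 5+3=8, value 5+18=23
Best: 45 pts.

45 pts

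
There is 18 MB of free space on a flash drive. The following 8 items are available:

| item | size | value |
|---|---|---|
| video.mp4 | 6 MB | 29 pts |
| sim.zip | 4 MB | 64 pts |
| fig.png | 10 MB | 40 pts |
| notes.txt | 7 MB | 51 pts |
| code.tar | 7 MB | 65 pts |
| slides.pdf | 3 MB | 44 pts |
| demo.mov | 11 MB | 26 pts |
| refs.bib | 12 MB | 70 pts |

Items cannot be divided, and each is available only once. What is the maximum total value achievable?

180 pts

Check high-value combinations within 18 MB:
- sim.zip+notes.txt+code.tar: size 4+7+7=18, value 64+51+65=180
- sim.zip+code.tar+slides.pdf: size 4+7+3=14, value 64+65+44=173
- notes.txt+code.tar+slides.pdf: size 7+7+3=17, value 51+65+44=160
- sim.zip+notes.txt+slides.pdf: size 4+7+3=14, value 64+51+44=159
Best: 180 pts.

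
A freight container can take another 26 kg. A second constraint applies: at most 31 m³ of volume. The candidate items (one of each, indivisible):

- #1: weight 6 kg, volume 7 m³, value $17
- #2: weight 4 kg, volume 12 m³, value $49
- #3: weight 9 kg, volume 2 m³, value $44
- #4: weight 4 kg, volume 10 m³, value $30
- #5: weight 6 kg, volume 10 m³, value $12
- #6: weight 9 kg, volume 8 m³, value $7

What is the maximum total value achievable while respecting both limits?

$140

Feasible sets respecting both limits:
- #1+#2+#3+#4: weight 23, volume 31, value 140
- #2+#3+#4: weight 17, volume 24, value 123
- #1+#2+#3+#5: weight 25, volume 31, value 122
- #1+#2+#3: weight 19, volume 21, value 110
Best: $140.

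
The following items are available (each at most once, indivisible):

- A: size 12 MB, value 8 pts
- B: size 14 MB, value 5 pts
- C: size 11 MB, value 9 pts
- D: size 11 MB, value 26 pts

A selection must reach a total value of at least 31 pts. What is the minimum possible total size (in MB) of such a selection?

22

Subsets with value ≥ 31, sorted by total size:
- C+D: size 22, value 35
- A+D: size 23, value 34
- B+D: size 25, value 31
Minimum size: 22 MB.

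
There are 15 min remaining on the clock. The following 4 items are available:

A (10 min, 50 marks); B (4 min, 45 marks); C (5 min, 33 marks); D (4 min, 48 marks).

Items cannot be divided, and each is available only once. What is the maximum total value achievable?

Check high-value combinations within 15 min:
- B+C+D: time 4+5+4=13, value 45+33+48=126
- A+D: time 10+4=14, value 50+48=98
- A+B: time 10+4=14, value 50+45=95
- B+D: time 4+4=8, value 45+48=93
- A+C: time 10+5=15, value 50+33=83
Best: 126 marks.

126 marks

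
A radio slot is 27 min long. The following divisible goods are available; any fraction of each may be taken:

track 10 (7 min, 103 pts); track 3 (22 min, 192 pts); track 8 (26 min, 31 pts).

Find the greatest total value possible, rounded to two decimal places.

277.55

Take in order of value per unit:
- track 10 (103/7 per unit): all 7 → value 103, running total 103.00
- track 3 (192/22 per unit): 20 of 22 → value 20×192/22 = 174.5455, running total 277.55
Total 277.55.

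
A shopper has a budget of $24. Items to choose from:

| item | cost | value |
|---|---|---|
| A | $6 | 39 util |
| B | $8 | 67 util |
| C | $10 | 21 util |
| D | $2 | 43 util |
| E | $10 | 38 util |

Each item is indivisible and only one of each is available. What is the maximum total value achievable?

Check high-value combinations within $24:
- A+B+D: cost 6+8+2=16, value 39+67+43=149
- B+D+E: cost 8+2+10=20, value 67+43+38=148
- A+B+E: cost 6+8+10=24, value 39+67+38=144
Best: 149 util.

149 util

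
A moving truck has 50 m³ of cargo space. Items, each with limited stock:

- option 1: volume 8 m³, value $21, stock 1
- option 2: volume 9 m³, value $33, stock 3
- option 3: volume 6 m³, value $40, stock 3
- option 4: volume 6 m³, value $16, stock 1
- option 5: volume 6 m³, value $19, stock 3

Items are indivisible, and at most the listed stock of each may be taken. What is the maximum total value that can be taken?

$226

Best selections within volume 50 and stock limits:
- 1×option 1 + 2×option 2 + 3×option 3 + 1×option 5: volume 50, value 226
- 2×option 2 + 3×option 3 + 2×option 5: volume 48, value 224
- 1×option 1 + 2×option 2 + 3×option 3 + 1×option 4: volume 50, value 223
Best: $226.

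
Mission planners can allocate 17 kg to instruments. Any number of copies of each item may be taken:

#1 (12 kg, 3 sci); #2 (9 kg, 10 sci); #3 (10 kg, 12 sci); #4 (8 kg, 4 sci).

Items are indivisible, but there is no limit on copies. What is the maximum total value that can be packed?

14 sci

Best value-per-unit is #3 at 12/10; filling with it alone gives 1×12 = 12.
Optimal mix: 1×#2 + 1×#4 → mass 17, value 14.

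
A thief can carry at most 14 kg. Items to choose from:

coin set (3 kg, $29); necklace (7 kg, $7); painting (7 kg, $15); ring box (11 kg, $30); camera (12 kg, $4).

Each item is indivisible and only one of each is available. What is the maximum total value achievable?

Check high-value combinations within 14 kg:
- coin set+ring box: weight 3+11=14, value 29+30=59
- coin set+painting: weight 3+7=10, value 29+15=44
- coin set+necklace: weight 3+7=10, value 29+7=36
- ring box: weight 11, value 30
- coin set: weight 3, value 29
Best: $59.

$59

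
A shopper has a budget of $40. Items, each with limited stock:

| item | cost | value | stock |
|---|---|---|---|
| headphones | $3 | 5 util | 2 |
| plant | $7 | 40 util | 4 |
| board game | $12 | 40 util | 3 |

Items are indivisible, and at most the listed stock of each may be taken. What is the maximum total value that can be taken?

200 util

Best selections within cost 40 and stock limits:
- 4×plant + 1×board game: cost 40, value 200
- 2×headphones + 4×plant: cost 34, value 170
- 2×headphones + 3×plant + 1×board game: cost 39, value 170
Best: 200 util.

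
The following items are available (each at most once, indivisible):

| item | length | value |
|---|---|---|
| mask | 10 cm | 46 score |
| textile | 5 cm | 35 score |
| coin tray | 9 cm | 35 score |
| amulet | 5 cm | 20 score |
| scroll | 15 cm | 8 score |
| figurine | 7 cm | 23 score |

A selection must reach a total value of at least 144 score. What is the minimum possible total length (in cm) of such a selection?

Subsets with value ≥ 144, sorted by total length:
- mask+textile+coin tray+amulet+figurine: length 36, value 159
- mask+textile+coin tray+amulet+scroll: length 44, value 144
- mask+textile+coin tray+scroll+figurine: length 46, value 147
- mask+textile+coin tray+amulet+scroll+figurine: length 51, value 167
Minimum length: 36 cm.

36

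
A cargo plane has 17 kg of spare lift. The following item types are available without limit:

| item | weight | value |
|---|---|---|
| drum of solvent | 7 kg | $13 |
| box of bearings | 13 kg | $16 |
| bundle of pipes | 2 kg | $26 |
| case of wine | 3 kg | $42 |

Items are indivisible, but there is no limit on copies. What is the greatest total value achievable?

$236

Best value-per-unit is case of wine at 42/3; filling with it alone gives 5×42 = 210.
Optimal mix: 1×bundle of pipes + 5×case of wine → weight 17, value 236.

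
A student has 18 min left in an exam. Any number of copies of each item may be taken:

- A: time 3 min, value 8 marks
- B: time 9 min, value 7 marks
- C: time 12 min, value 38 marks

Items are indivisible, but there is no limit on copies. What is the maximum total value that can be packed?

Best value-per-unit is C at 38/12; filling with it alone gives 1×38 = 38.
Optimal mix: 2×A + 1×C → time 18, value 54.

54 marks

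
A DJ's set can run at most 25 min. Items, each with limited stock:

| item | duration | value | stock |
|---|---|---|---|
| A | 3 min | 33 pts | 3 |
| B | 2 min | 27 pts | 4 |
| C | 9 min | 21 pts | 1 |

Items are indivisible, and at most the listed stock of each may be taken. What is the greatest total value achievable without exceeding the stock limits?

Best selections within duration 25 and stock limits:
- 3×A + 4×B: duration 17, value 207
- 3×A + 3×B + 1×C: duration 24, value 201
- 2×A + 4×B + 1×C: duration 23, value 195
- 3×A + 3×B: duration 15, value 180
Best: 207 pts.

207 pts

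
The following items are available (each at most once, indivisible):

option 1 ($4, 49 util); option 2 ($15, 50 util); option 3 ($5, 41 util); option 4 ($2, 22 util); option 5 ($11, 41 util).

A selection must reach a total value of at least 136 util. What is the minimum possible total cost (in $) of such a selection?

22

Subsets with value ≥ 136, sorted by total cost:
- option 1+option 3+option 4+option 5: cost 22, value 153
- option 1+option 2+option 3: cost 24, value 140
- option 1+option 2+option 3+option 4: cost 26, value 162
- option 1+option 2+option 5: cost 30, value 140
Minimum cost: 22 $.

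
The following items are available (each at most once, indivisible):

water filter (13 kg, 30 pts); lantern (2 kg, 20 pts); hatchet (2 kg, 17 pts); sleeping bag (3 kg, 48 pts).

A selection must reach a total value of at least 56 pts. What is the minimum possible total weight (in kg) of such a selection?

Subsets with value ≥ 56, sorted by total weight:
- lantern+sleeping bag: weight 5, value 68
- hatchet+sleeping bag: weight 5, value 65
- lantern+hatchet+sleeping bag: weight 7, value 85
Minimum weight: 5 kg.

5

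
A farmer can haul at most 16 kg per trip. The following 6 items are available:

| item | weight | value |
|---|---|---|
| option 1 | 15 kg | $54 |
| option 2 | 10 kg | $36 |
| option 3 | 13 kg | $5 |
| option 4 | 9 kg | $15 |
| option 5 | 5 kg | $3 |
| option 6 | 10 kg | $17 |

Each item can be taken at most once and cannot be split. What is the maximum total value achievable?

This is a 0/1 knapsack; check combinations near the capacity.
- option 1: weight 15, value 54
- option 2+option 5: weight 10+5=15, value 36+3=39
- option 2: weight 10, value 36
Best: $54.

$54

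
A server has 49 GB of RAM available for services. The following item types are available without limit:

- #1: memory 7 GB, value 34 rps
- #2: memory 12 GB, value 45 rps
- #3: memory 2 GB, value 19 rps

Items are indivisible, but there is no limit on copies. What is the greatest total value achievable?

456 rps

Best value-per-unit is #3 at 19/2, and filling with it alone uses memory 24×2=48. No mix of the others beats 24×19 = 456.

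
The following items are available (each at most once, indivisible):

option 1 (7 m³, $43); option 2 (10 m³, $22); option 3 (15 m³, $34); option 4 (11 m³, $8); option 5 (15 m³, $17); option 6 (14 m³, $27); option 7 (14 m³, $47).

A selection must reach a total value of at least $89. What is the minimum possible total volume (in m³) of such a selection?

Subsets with value ≥ 89, sorted by total volume:
- option 1+option 7: volume 21, value 90
- option 1+option 2+option 7: volume 31, value 112
Minimum volume: 21 m³.

21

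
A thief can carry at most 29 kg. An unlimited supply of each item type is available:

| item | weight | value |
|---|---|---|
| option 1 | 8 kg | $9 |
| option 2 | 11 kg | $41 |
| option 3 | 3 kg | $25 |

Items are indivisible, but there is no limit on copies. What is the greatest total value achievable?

Best value-per-unit is option 3 at 25/3, and filling with it alone uses weight 9×3=27. No mix of the others beats 9×25 = 225.

$225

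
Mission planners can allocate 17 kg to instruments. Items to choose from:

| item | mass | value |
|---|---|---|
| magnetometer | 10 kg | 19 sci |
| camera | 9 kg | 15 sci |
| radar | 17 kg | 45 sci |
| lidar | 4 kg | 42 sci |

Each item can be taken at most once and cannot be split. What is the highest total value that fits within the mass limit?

61 sci

Check high-value combinations within 17 kg:
- magnetometer+lidar: mass 10+4=14, value 19+42=61
- camera+lidar: mass 9+4=13, value 15+42=57
- radar: mass 17, value 45
- lidar: mass 4, value 42
- magnetometer: mass 10, value 19
Best: 61 sci.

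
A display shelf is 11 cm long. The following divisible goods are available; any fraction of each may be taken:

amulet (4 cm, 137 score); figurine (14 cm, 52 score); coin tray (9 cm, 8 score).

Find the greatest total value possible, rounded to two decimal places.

163.00

Take in order of value per unit:
- amulet (137/4 per unit): all 4 → value 137, running total 137.00
- figurine (52/14 per unit): 7 of 14 → value 7×52/14 = 26.0000, running total 163.00
Total 163.00.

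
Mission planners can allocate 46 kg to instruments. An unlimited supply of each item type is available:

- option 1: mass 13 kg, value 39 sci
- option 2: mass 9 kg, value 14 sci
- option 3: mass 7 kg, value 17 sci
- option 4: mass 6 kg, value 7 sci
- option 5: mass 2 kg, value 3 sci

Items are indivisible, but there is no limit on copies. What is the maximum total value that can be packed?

Best value-per-unit is option 1 at 39/13; filling with it alone gives 3×39 = 117.
Optimal mix: 3×option 1 + 1×option 3 → mass 46, value 134.

134 sci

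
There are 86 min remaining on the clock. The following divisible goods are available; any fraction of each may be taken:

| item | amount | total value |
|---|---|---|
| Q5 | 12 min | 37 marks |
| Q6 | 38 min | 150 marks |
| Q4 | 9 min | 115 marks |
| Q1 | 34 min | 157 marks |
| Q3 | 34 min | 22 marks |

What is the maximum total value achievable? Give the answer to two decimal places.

437.42

Take in order of value per unit:
- Q4 (115/9 per unit): all 9 → value 115, running total 115.00
- Q1 (157/34 per unit): all 34 → value 157, running total 272.00
- Q6 (150/38 per unit): all 38 → value 150, running total 422.00
- Q5 (37/12 per unit): 5 of 12 → value 5×37/12 = 15.4167, running total 437.42
Total 437.42.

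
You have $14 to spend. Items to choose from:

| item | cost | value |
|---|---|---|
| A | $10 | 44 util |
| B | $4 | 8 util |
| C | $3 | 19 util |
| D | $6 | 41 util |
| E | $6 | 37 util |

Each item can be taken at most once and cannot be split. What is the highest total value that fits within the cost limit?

Check high-value combinations within $14:
- D+E: cost 6+6=12, value 41+37=78
- B+C+D: cost 4+3+6=13, value 8+19+41=68
- B+C+E: cost 4+3+6=13, value 8+19+37=64
- A+C: cost 10+3=13, value 44+19=63
Best: 78 util.

78 util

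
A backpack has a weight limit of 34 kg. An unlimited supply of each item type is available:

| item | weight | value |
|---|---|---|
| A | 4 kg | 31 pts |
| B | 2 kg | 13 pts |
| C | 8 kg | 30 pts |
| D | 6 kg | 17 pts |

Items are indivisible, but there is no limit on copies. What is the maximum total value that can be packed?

261 pts

Best value-per-unit is A at 31/4; filling with it alone gives 8×31 = 248.
Optimal mix: 8×A + 1×B → weight 34, value 261.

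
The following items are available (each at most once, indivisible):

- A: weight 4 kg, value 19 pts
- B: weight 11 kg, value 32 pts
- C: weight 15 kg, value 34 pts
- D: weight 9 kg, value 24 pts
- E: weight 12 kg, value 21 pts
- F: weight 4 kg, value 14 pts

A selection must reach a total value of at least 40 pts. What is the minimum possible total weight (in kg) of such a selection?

13

Subsets with value ≥ 40, sorted by total weight:
- A+D: weight 13, value 43
- A+B: weight 15, value 51
- B+F: weight 15, value 46
Minimum weight: 13 kg.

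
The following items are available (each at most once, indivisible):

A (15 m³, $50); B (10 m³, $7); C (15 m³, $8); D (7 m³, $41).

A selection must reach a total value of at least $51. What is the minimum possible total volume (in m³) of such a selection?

22

Subsets with value ≥ 51, sorted by total volume:
- A+D: volume 22, value 91
- A+B: volume 25, value 57
- A+C: volume 30, value 58
Minimum volume: 22 m³.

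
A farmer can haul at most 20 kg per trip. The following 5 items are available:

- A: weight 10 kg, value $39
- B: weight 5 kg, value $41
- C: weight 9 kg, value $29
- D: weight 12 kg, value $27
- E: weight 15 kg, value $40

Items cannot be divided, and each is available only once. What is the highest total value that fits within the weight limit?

$81

This is a 0/1 knapsack; check combinations near the capacity.
- B+E: weight 5+15=20, value 41+40=81
- A+B: weight 10+5=15, value 39+41=80
- B+C: weight 5+9=14, value 41+29=70
- B+D: weight 5+12=17, value 41+27=68
Best: $81.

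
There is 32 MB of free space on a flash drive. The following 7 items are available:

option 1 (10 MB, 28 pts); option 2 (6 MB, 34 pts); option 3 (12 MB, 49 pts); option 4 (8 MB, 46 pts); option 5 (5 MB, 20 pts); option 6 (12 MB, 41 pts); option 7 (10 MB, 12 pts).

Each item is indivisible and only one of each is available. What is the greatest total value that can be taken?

149 pts

Check high-value combinations within 32 MB:
- option 2+option 3+option 4+option 5: size 6+12+8+5=31, value 34+49+46+20=149
- option 2+option 4+option 5+option 6: size 6+8+5+12=31, value 34+46+20+41=141
- option 3+option 4+option 6: size 12+8+12=32, value 49+46+41=136
- option 2+option 3+option 4: size 6+12+8=26, value 34+49+46=129
- option 1+option 2+option 4+option 5: size 10+6+8+5=29, value 28+34+46+20=128
Best: 149 pts.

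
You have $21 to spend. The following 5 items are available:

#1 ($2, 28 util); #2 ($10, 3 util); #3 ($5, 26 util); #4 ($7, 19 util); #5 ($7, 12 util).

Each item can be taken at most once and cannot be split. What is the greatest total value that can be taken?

85 util

Check high-value combinations within $21:
- #1+#3+#4+#5: cost 2+5+7+7=21, value 28+26+19+12=85
- #1+#3+#4: cost 2+5+7=14, value 28+26+19=73
- #1+#3+#5: cost 2+5+7=14, value 28+26+12=66
- #1+#4+#5: cost 2+7+7=16, value 28+19+12=59
- #1+#2+#3: cost 2+10+5=17, value 28+3+26=57
Best: 85 util.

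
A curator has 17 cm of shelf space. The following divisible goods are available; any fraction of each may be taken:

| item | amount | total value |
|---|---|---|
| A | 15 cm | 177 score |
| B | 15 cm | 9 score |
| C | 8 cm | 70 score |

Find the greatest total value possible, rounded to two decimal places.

Take in order of value per unit:
- A (177/15 per unit): all 15 → value 177, running total 177.00
- C (70/8 per unit): 2 of 8 → value 2×70/8 = 17.5000, running total 194.50
Total 194.50.

194.50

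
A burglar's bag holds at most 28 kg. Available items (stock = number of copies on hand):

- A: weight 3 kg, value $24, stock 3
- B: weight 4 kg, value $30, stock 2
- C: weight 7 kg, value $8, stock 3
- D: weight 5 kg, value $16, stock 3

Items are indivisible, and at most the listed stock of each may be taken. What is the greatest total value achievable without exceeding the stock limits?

Best selections within weight 28 and stock limits:
- 3×A + 2×B + 2×D: weight 27, value 164
- 3×A + 1×B + 3×D: weight 28, value 150
- 3×A + 2×B + 1×D: weight 22, value 148
- 2×A + 2×B + 2×D: weight 24, value 140
Best: $164.

$164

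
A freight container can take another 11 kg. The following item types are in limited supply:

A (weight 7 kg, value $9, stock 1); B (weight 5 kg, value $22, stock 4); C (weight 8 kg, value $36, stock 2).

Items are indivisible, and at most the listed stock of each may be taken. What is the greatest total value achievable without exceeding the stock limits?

$44

Best selections within weight 11 and stock limits:
- 2×B: weight 10, value 44
- 1×C: weight 8, value 36
- 1×B: weight 5, value 22
Best: $44.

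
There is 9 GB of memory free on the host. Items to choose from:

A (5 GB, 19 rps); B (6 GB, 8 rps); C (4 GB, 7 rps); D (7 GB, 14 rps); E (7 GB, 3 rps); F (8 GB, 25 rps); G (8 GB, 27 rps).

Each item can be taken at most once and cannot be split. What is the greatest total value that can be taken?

Check high-value combinations within 9 GB:
- G: memory 8, value 27
- A+C: memory 5+4=9, value 19+7=26
- F: memory 8, value 25
- A: memory 5, value 19
- D: memory 7, value 14
Best: 27 rps.

27 rps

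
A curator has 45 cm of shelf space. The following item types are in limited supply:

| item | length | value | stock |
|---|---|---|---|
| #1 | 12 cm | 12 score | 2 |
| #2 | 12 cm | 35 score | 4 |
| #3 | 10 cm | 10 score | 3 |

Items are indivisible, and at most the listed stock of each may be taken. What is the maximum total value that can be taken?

Top feasible selections:
- 3×#2: length 36, value 105
- 2×#2 + 2×#3: length 44, value 90
Best: 105 score.

105 score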